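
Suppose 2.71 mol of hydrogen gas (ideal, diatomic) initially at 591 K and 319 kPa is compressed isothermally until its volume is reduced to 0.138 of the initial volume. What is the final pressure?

V₁ = nRT₁/P₁ = 2.71×8.314×591/319 = 41.7 L.
Isothermal: T stays 591 K; PV = const ⇒ V₂ = 5.76 L, P₂ = 2310 kPa.

2310 kPa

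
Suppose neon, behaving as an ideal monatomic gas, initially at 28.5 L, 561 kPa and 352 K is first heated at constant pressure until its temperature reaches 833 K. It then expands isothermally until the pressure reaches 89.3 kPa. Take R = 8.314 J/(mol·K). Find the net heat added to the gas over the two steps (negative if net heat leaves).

n = P₁V₁/(RT₁) = 561×28.5/(8.314×352) = 5.46 mol.
Step 1 — Isobaric: P stays 561 kPa; V/T = const ⇒ T₂ = 833 K, V₂ = 67.4 L.
W = PΔV = 561×(67.4−28.5) kPa·L = 21800 J.
ΔU = nCvΔT = 5.46×12.5×(833−352) = 32800 J.
Q = ΔU + W = nCpΔT = 54600 J.
State after step 1: P = 561 kPa, V = 67.4 L, T = 833 K.
Step 2 — Isothermal: T stays 833 K; PV = const ⇒ V₂ = 424 L, P₂ = 89.3 kPa.
ΔU = 0 (ideal gas, T constant).
W = nRT ln(V₂/V₁) = 5.46×8.314×833×ln(6.28) = 69500 J.
Q = ΔU + W = 69500 J.
Net over both steps: W = 91400 J, Q = 124000 J, ΔU = 32800 J.

124000 J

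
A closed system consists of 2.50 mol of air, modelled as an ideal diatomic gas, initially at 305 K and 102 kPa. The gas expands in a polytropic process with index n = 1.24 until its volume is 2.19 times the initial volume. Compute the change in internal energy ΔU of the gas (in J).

-2720 J

V₁ = nRT₁/P₁ = 2.50×8.314×305/102 = 62.2 L.
Polytropic n=1.24: T₂ = T₁(V₁/V₂)^(n−1) = 305×(0.457)^0.24 = 253 K; P₂ = P₁(V₁/V₂)^n = 38.6 kPa.
For an ideal gas ΔU = nCvΔT with Cv = (5/2)R = 20.8 J/(mol·K).
ΔU = 2.50×20.8×(253−305) = -2720 J.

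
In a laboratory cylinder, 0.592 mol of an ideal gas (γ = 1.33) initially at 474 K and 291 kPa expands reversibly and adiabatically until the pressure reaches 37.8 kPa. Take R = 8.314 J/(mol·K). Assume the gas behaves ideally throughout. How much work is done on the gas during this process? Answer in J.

V₁ = nRT₁/P₁ = 0.592×8.314×474/291 = 8.02 L.
Adiabatic: T₂/T₁ = (P₂/P₁)^((γ−1)/γ) ⇒ T₂ = 474×(0.130)^0.248 = 286 K; V₂ = 37.2 L.
ΔU = nCvΔT = 0.592×25.2×(286−474) = -2810 J.
Q = 0 for an adiabatic process, so W = −ΔU = 2810 J.
Work done on the gas = −W_by = -2810 J.

-2810 J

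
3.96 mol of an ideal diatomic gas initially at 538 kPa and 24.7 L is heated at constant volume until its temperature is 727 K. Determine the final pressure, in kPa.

969 kPa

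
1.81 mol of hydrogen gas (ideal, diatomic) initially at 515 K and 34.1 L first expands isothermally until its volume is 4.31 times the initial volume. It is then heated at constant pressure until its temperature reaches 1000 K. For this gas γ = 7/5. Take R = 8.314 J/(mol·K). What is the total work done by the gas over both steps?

18600 J

P₁ = nRT₁/V₁ = 1.81×8.314×515/34.1 = 227 kPa.
Step 1 — Isothermal: T stays 515 K; PV = const ⇒ V₂ = 147 L, P₂ = 52.7 kPa.
ΔU = 0 (ideal gas, T constant).
W = nRT ln(V₂/V₁) = 1.81×8.314×515×ln(4.31) = 11300 J.
Q = ΔU + W = 11300 J.
State after step 1: P = 52.7 kPa, V = 147 L, T = 515 K.
Step 2 — Isobaric: P stays 52.7 kPa; V/T = const ⇒ T₂ = 1000 K, V₂ = 285 L.
W = PΔV = 52.7×(285−147) kPa·L = 7300 J.
ΔU = nCvΔT = 1.81×20.8×(1000−515) = 18200 J.
Q = ΔU + W = nCpΔT = 25500 J.
Net over both steps: W = 18600 J, Q = 36900 J, ΔU = 18200 J.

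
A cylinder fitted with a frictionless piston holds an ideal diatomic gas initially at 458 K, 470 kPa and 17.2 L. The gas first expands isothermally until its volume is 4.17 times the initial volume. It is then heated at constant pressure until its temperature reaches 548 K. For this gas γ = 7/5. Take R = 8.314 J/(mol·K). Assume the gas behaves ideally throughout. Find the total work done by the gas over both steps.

n = P₁V₁/(RT₁) = 470×17.2/(8.314×458) = 2.12 mol.
Step 1 — Isothermal: T stays 458 K; PV = const ⇒ V₂ = 71.7 L, P₂ = 113 kPa.
ΔU = 0 (ideal gas, T constant).
W = nRT ln(V₂/V₁) = 2.12×8.314×458×ln(4.17) = 11500 J.
Q = ΔU + W = 11500 J.
State after step 1: P = 113 kPa, V = 71.7 L, T = 458 K.
Step 2 — Isobaric: P stays 113 kPa; V/T = const ⇒ T₂ = 548 K, V₂ = 85.8 L.
W = PΔV = 113×(85.8−71.7) kPa·L = 1590 J.
ΔU = nCvΔT = 2.12×20.8×(548−458) = 3970 J.
Q = ΔU + W = nCpΔT = 5560 J.
Net over both steps: W = 13100 J, Q = 17100 J, ΔU = 3970 J.

13100 J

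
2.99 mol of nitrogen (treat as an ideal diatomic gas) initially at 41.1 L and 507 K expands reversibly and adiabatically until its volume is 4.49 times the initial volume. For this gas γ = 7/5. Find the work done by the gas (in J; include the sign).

P₁ = nRT₁/V₁ = 2.99×8.314×507/41.1 = 307 kPa.
Adiabatic: TV^(γ−1) = const ⇒ T₂ = 507×(0.223)^0.400 = 278 K; PV^γ = const ⇒ P₂ = 37.5 kPa.
ΔU = nCvΔT = 2.99×20.8×(278−507) = -14200 J.
Q = 0 for an adiabatic process, so W = −ΔU = 14200 J.

14200 J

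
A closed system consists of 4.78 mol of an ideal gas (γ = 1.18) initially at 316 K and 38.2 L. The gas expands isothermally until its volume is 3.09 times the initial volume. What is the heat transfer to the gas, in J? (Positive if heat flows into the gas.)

14200 J

P₁ = nRT₁/V₁ = 4.78×8.314×316/38.2 = 329 kPa.
Isothermal: T stays 316 K; PV = const ⇒ V₂ = 118 L, P₂ = 106 kPa.
ΔU = 0 (ideal gas, T constant).
W = nRT ln(V₂/V₁) = 4.78×8.314×316×ln(3.09) = 14200 J.
Q = ΔU + W = 14200 J.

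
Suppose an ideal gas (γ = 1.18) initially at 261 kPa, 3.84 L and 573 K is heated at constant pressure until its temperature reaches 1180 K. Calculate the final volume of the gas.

Isobaric: P stays 261 kPa; V/T = const ⇒ T₂ = 1180 K, V₂ = 7.91 L.

7.91 L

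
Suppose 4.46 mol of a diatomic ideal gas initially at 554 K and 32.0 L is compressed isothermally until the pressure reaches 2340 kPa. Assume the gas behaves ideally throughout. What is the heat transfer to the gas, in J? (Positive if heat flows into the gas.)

P₁ = nRT₁/V₁ = 4.46×8.314×554/32.0 = 642 kPa.
Isothermal: T stays 554 K; PV = const ⇒ V₂ = 8.78 L, P₂ = 2340 kPa.
ΔU = 0 (ideal gas, T constant).
W = nRT ln(V₂/V₁) = 4.46×8.314×554×ln(0.274) = -26600 J.
Q = ΔU + W = -26600 J.

-26600 J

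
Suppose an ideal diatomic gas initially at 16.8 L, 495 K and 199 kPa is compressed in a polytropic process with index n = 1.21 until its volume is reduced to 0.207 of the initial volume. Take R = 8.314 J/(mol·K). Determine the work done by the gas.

-6240 J

n = P₁V₁/(RT₁) = 199×16.8/(8.314×495) = 0.812 mol.
Polytropic n=1.21: T₂ = T₁(V₁/V₂)^(n−1) = 495×(4.83)^0.21 = 689 K; P₂ = P₁(V₁/V₂)^n = 1340 kPa.
W = (P₁V₁−P₂V₂)/(n−1) = (199×16.8−1340×3.48)/0.21 = -6240 J.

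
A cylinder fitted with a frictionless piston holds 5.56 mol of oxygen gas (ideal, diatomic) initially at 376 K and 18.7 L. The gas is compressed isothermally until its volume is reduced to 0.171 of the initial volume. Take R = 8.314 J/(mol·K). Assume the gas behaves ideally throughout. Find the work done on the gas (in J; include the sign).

P₁ = nRT₁/V₁ = 5.56×8.314×376/18.7 = 929 kPa.
Isothermal: T stays 376 K; PV = const ⇒ V₂ = 3.20 L, P₂ = 5440 kPa.
W = nRT ln(V₂/V₁) = 5.56×8.314×376×ln(0.171) = -30700 J.
Work done on the gas = −W_by = 30700 J.

30700 J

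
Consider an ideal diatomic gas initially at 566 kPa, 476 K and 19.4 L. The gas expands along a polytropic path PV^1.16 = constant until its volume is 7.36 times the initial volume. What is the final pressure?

Polytropic n=1.16: T₂ = T₁(V₁/V₂)^(n−1) = 476×(0.136)^0.16 = 346 K; P₂ = P₁(V₁/V₂)^n = 55.9 kPa.

55.9 kPa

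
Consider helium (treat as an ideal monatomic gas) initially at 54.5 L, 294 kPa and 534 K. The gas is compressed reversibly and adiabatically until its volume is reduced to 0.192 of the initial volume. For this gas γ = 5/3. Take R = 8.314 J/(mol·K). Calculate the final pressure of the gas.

4600 kPa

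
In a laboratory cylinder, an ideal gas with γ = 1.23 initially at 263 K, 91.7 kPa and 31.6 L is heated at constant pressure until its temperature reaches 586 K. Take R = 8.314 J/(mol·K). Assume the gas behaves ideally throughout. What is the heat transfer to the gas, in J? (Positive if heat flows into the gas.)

19000 J

n = P₁V₁/(RT₁) = 91.7×31.6/(8.314×263) = 1.33 mol.
Isobaric: P stays 91.7 kPa; V/T = const ⇒ T₂ = 586 K, V₂ = 70.4 L.
W = PΔV = 91.7×(70.4−31.6) kPa·L = 3560 J.
ΔU = nCvΔT = 1.33×36.1×(586−263) = 15500 J.
Q = ΔU + W = nCpΔT = 19000 J.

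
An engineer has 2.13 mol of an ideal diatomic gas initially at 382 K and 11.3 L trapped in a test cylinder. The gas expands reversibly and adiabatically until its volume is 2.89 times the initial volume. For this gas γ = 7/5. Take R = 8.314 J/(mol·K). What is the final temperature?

P₁ = nRT₁/V₁ = 2.13×8.314×382/11.3 = 599 kPa.
Adiabatic: TV^(γ−1) = const ⇒ T₂ = 382×(0.346)^0.400 = 250 K; PV^γ = const ⇒ P₂ = 135 kPa.

250 K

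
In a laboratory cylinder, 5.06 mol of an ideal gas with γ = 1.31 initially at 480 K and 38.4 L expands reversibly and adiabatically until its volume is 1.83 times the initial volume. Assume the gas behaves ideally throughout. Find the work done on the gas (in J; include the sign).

-11100 J

P₁ = nRT₁/V₁ = 5.06×8.314×480/38.4 = 526 kPa.
Adiabatic: TV^(γ−1) = const ⇒ T₂ = 480×(0.546)^0.310 = 398 K; PV^γ = const ⇒ P₂ = 238 kPa.
ΔU = nCvΔT = 5.06×26.8×(398−480) = -11100 J.
Q = 0 for an adiabatic process, so W = −ΔU = 11100 J.
Work done on the gas = −W_by = -11100 J.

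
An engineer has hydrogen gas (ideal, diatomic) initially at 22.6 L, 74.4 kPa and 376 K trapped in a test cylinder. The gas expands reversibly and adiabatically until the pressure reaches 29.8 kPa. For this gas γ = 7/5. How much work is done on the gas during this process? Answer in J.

n = P₁V₁/(RT₁) = 74.4×22.6/(8.314×376) = 0.538 mol.
Adiabatic: T₂/T₁ = (P₂/P₁)^((γ−1)/γ) ⇒ T₂ = 376×(0.401)^0.286 = 290 K; V₂ = 43.4 L.
ΔU = nCvΔT = 0.538×20.8×(290−376) = -967 J.
Q = 0 for an adiabatic process, so W = −ΔU = 967 J.
Work done on the gas = −W_by = -967 J.

-967 J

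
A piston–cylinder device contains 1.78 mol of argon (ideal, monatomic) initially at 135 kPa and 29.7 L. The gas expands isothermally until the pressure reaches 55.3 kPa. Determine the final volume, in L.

T₁ = P₁V₁/(nR) = 135×29.7/(1.78×8.314) = 271 K.
Isothermal: T stays 271 K; PV = const ⇒ V₂ = 72.5 L, P₂ = 55.3 kPa.

72.5 L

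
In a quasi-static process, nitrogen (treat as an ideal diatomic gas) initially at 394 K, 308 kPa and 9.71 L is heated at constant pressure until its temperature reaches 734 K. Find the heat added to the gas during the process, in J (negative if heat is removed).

9030 J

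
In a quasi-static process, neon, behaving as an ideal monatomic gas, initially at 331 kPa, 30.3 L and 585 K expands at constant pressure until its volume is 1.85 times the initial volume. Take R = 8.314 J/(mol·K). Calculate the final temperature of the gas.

1080 K

Isobaric: P stays 331 kPa; V/T = const ⇒ T₂ = 1080 K, V₂ = 56.1 L.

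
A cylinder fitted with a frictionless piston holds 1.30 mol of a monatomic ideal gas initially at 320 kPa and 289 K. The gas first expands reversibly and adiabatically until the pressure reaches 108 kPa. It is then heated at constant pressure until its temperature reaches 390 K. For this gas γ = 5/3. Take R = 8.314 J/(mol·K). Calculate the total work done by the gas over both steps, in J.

3840 J

V₁ = nRT₁/P₁ = 1.30×8.314×289/320 = 9.76 L.
Step 1 — Adiabatic: T₂/T₁ = (P₂/P₁)^((γ−1)/γ) ⇒ T₂ = 289×(0.338)^0.400 = 187 K; V₂ = 18.7 L.
ΔU = nCvΔT = 1.30×12.5×(187−289) = -1650 J.
Q = 0 for an adiabatic process, so W = −ΔU = 1650 J.
State after step 1: P = 108 kPa, V = 18.7 L, T = 187 K.
Step 2 — Isobaric: P stays 108 kPa; V/T = const ⇒ T₂ = 390 K, V₂ = 39.0 L.
W = PΔV = 108×(39.0−18.7) kPa·L = 2190 J.
ΔU = nCvΔT = 1.30×12.5×(390−187) = 3290 J.
Q = ΔU + W = nCpΔT = 5480 J.
Net over both steps: W = 3840 J, Q = 5480 J, ΔU = 1640 J.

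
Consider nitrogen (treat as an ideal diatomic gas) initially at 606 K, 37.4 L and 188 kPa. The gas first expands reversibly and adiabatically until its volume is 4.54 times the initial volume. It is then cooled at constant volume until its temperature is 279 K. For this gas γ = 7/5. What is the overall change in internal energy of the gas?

n = P₁V₁/(RT₁) = 188×37.4/(8.314×606) = 1.40 mol.
Step 1 — Adiabatic: TV^(γ−1) = const ⇒ T₂ = 606×(0.220)^0.400 = 331 K; PV^γ = const ⇒ P₂ = 22.6 kPa.
ΔU = nCvΔT = 1.40×20.8×(331−606) = -7980 J.
Q = 0 for an adiabatic process, so W = −ΔU = 7980 J.
State after step 1: P = 22.6 kPa, V = 170 L, T = 331 K.
Step 2 — Isochoric: V stays 170 L; P/T = const ⇒ T₂ = 279 K, P₂ = 19.1 kPa.
W = 0 (no volume change).
ΔU = nCvΔT = 1.40×20.8×(279−331) = -1500 J.
Q = ΔU = -1500 J.
Net over both steps: W = 7980 J, Q = -1500 J, ΔU = -9490 J.

-9490 J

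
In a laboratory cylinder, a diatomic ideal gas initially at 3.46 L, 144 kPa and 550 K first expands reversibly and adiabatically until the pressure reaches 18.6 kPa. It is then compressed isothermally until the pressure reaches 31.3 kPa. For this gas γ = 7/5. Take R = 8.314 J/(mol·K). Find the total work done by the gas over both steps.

407 J

n = P₁V₁/(RT₁) = 144×3.46/(8.314×550) = 0.109 mol.
Step 1 — Adiabatic: T₂/T₁ = (P₂/P₁)^((γ−1)/γ) ⇒ T₂ = 550×(0.129)^0.286 = 306 K; V₂ = 14.9 L.
ΔU = nCvΔT = 0.109×20.8×(306−550) = -552 J.
Q = 0 for an adiabatic process, so W = −ΔU = 552 J.
State after step 1: P = 18.6 kPa, V = 14.9 L, T = 306 K.
Step 2 — Isothermal: T stays 306 K; PV = const ⇒ V₂ = 8.87 L, P₂ = 31.3 kPa.
ΔU = 0 (ideal gas, T constant).
W = nRT ln(V₂/V₁) = 0.109×8.314×306×ln(0.594) = -144 J.
Q = ΔU + W = -144 J.
Net over both steps: W = 407 J, Q = -144 J, ΔU = -552 J.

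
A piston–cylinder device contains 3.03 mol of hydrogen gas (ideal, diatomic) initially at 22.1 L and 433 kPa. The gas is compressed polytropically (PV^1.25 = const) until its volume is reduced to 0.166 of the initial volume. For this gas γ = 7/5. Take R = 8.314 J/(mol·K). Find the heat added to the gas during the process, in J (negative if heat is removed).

-8130 J

T₁ = P₁V₁/(nR) = 433×22.1/(3.03×8.314) = 380 K.
Polytropic n=1.25: T₂ = T₁(V₁/V₂)^(n−1) = 380×(6.02)^0.25 = 595 K; P₂ = P₁(V₁/V₂)^n = 4090 kPa.
W = (P₁V₁−P₂V₂)/(n−1) = (433×22.1−4090×3.67)/0.25 = -21700 J.
ΔU = nCvΔT = 3.03×20.8×(595−380) = 13600 J.
Q = ΔU + W = -8130 J.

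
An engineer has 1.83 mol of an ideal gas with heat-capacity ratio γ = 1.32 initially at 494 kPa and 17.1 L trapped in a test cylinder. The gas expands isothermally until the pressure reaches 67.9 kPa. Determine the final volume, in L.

T₁ = P₁V₁/(nR) = 494×17.1/(1.83×8.314) = 555 K.
Isothermal: T stays 555 K; PV = const ⇒ V₂ = 124 L, P₂ = 67.9 kPa.

124 L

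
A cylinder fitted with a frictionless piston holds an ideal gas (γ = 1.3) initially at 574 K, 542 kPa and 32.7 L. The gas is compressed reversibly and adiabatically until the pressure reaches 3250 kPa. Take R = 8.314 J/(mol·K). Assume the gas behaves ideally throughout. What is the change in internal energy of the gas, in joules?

30200 J

n = P₁V₁/(RT₁) = 542×32.7/(8.314×574) = 3.71 mol.
Adiabatic: T₂/T₁ = (P₂/P₁)^((γ−1)/γ) ⇒ T₂ = 574×(6.00)^0.231 = 868 K; V₂ = 8.24 L.
For an ideal gas ΔU = nCvΔT with Cv = R/(γ−1) = 27.7 J/(mol·K).
ΔU = 3.71×27.7×(868−574) = 30200 J.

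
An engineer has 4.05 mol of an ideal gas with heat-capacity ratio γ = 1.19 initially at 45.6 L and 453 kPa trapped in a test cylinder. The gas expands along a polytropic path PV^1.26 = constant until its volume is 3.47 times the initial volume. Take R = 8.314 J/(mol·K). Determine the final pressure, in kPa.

T₁ = P₁V₁/(nR) = 453×45.6/(4.05×8.314) = 613 K.
Polytropic n=1.26: T₂ = T₁(V₁/V₂)^(n−1) = 613×(0.288)^0.26 = 444 K; P₂ = P₁(V₁/V₂)^n = 94.5 kPa.

94.5 kPa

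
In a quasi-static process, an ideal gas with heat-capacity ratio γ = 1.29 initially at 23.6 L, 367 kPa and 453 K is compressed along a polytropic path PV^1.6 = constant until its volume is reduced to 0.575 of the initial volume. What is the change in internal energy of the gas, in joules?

11800 J

n = P₁V₁/(RT₁) = 367×23.6/(8.314×453) = 2.30 mol.
Polytropic n=1.6: T₂ = T₁(V₁/V₂)^(n−1) = 453×(1.74)^0.60 = 631 K; P₂ = P₁(V₁/V₂)^n = 890 kPa.
For an ideal gas ΔU = nCvΔT with Cv = R/(γ−1) = 28.7 J/(mol·K).
ΔU = 2.30×28.7×(631−453) = 11800 J.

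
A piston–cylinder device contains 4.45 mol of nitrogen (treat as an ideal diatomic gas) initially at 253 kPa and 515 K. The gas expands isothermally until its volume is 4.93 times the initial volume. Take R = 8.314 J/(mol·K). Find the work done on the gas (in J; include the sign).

V₁ = nRT₁/P₁ = 4.45×8.314×515/253 = 75.3 L.
Isothermal: T stays 515 K; PV = const ⇒ V₂ = 371 L, P₂ = 51.3 kPa.
W = nRT ln(V₂/V₁) = 4.45×8.314×515×ln(4.93) = 30400 J.
Work done on the gas = −W_by = -30400 J.

-30400 J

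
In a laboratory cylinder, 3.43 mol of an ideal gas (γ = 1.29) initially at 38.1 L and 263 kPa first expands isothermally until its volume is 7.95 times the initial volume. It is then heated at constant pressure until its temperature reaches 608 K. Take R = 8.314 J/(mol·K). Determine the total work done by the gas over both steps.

28100 J

T₁ = P₁V₁/(nR) = 263×38.1/(3.43×8.314) = 351 K.
Step 1 — Isothermal: T stays 351 K; PV = const ⇒ V₂ = 303 L, P₂ = 33.1 kPa.
ΔU = 0 (ideal gas, T constant).
W = nRT ln(V₂/V₁) = 3.43×8.314×351×ln(7.95) = 20800 J.
Q = ΔU + W = 20800 J.
State after step 1: P = 33.1 kPa, V = 303 L, T = 351 K.
Step 2 — Isobaric: P stays 33.1 kPa; V/T = const ⇒ T₂ = 608 K, V₂ = 524 L.
W = PΔV = 33.1×(524−303) kPa·L = 7320 J.
ΔU = nCvΔT = 3.43×28.7×(608−351) = 25200 J.
Q = ΔU + W = nCpΔT = 32600 J.
Net over both steps: W = 28100 J, Q = 53300 J, ΔU = 25200 J.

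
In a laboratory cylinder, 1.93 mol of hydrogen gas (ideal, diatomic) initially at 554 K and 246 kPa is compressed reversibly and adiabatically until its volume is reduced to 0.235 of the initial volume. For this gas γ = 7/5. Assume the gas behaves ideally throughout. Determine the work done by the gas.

V₁ = nRT₁/P₁ = 1.93×8.314×554/246 = 36.1 L.
Adiabatic: TV^(γ−1) = const ⇒ T₂ = 554×(4.26)^0.400 = 989 K; PV^γ = const ⇒ P₂ = 1870 kPa.
ΔU = nCvΔT = 1.93×20.8×(989−554) = 17400 J.
Q = 0 for an adiabatic process, so W = −ΔU = -17400 J.

-17400 J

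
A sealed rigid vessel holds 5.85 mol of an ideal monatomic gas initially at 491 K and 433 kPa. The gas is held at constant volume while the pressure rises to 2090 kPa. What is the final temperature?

V₁ = nRT₁/P₁ = 5.85×8.314×491/433 = 55.2 L.
Isochoric: V stays 55.2 L; P/T = const ⇒ T₂ = 2370 K, P₂ = 2090 kPa.

2370 K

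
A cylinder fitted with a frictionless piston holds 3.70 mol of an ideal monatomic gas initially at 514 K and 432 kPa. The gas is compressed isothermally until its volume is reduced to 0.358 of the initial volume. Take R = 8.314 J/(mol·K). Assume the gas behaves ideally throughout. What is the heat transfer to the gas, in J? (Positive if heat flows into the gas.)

V₁ = nRT₁/P₁ = 3.70×8.314×514/432 = 36.6 L.
Isothermal: T stays 514 K; PV = const ⇒ V₂ = 13.1 L, P₂ = 1210 kPa.
ΔU = 0 (ideal gas, T constant).
W = nRT ln(V₂/V₁) = 3.70×8.314×514×ln(0.358) = -16200 J.
Q = ΔU + W = -16200 J.

-16200 J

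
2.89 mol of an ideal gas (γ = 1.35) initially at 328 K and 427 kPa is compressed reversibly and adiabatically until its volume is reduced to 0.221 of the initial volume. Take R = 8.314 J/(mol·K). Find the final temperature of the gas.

V₁ = nRT₁/P₁ = 2.89×8.314×328/427 = 18.5 L.
Adiabatic: TV^(γ−1) = const ⇒ T₂ = 328×(4.52)^0.350 = 556 K; PV^γ = const ⇒ P₂ = 3280 kPa.

556 K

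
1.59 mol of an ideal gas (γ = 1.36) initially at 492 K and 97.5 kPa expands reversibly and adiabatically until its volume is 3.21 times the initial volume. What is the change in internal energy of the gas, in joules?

V₁ = nRT₁/P₁ = 1.59×8.314×492/97.5 = 66.7 L.
Adiabatic: TV^(γ−1) = const ⇒ T₂ = 492×(0.312)^0.360 = 323 K; PV^γ = const ⇒ P₂ = 20.0 kPa.
For an ideal gas ΔU = nCvΔT with Cv = R/(γ−1) = 23.1 J/(mol·K).
ΔU = 1.59×23.1×(323−492) = -6190 J.

-6190 J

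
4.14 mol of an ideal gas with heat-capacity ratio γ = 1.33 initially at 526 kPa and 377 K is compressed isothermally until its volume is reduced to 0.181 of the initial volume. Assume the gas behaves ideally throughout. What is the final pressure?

2910 kPa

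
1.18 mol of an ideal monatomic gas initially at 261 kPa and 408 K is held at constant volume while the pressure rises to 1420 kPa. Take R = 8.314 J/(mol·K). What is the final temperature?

V₁ = nRT₁/P₁ = 1.18×8.314×408/261 = 15.3 L.
Isochoric: V stays 15.3 L; P/T = const ⇒ T₂ = 2220 K, P₂ = 1420 kPa.

2220 K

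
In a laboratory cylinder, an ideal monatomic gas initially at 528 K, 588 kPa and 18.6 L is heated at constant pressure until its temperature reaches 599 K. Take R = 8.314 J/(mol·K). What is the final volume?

21.1 L

Isobaric: P stays 588 kPa; V/T = const ⇒ T₂ = 599 K, V₂ = 21.1 L.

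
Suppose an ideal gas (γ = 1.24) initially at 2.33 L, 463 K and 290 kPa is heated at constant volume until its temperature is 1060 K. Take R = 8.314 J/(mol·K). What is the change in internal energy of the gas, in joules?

3630 J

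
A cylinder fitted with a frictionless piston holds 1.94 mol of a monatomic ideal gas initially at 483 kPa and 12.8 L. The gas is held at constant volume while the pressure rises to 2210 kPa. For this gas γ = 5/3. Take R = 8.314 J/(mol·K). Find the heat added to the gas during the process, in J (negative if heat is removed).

T₁ = P₁V₁/(nR) = 483×12.8/(1.94×8.314) = 383 K.
Isochoric: V stays 12.8 L; P/T = const ⇒ T₂ = 1750 K, P₂ = 2210 kPa.
W = 0 (no volume change).
ΔU = nCvΔT = 1.94×12.5×(1750−383) = 33200 J.
Q = ΔU = 33200 J.

33200 J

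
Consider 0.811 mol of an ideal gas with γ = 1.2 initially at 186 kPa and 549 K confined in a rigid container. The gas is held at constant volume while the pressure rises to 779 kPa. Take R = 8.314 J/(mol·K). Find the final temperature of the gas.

2300 K

V₁ = nRT₁/P₁ = 0.811×8.314×549/186 = 19.9 L.
Isochoric: V stays 19.9 L; P/T = const ⇒ T₂ = 2300 K, P₂ = 779 kPa.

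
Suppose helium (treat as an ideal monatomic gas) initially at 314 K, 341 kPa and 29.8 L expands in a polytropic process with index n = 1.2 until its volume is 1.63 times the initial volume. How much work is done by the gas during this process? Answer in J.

4730 J

n = P₁V₁/(RT₁) = 341×29.8/(8.314×314) = 3.89 mol.
Polytropic n=1.2: T₂ = T₁(V₁/V₂)^(n−1) = 314×(0.613)^0.20 = 285 K; P₂ = P₁(V₁/V₂)^n = 190 kPa.
W = (P₁V₁−P₂V₂)/(n−1) = (341×29.8−190×48.6)/0.20 = 4730 J.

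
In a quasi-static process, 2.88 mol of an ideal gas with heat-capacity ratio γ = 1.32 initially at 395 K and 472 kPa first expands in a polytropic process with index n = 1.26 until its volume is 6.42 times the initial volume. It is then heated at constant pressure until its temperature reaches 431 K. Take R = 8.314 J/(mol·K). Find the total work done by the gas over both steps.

V₁ = nRT₁/P₁ = 2.88×8.314×395/472 = 20.0 L.
Step 1 — Polytropic n=1.26: T₂ = T₁(V₁/V₂)^(n−1) = 395×(0.156)^0.26 = 244 K; P₂ = P₁(V₁/V₂)^n = 45.3 kPa.
W = (P₁V₁−P₂V₂)/(n−1) = (472×20.0−45.3×129)/0.26 = 13900 J.
ΔU = nCvΔT = 2.88×26.0×(244−395) = -11300 J.
Q = ΔU + W = 2610 J.
State after step 1: P = 45.3 kPa, V = 129 L, T = 244 K.
Step 2 — Isobaric: P stays 45.3 kPa; V/T = const ⇒ T₂ = 431 K, V₂ = 228 L.
W = PΔV = 45.3×(228−129) kPa·L = 4490 J.
ΔU = nCvΔT = 2.88×26.0×(431−244) = 14000 J.
Q = ΔU + W = nCpΔT = 18500 J.
Net over both steps: W = 18400 J, Q = 21100 J, ΔU = 2690 J.

18400 J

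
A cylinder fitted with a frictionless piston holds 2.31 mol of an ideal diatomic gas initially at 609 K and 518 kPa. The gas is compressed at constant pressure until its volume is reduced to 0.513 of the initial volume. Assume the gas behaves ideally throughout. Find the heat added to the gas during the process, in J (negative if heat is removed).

V₁ = nRT₁/P₁ = 2.31×8.314×609/518 = 22.6 L.
Isobaric: P stays 518 kPa; V/T = const ⇒ T₂ = 312 K, V₂ = 11.6 L.
W = PΔV = 518×(11.6−22.6) kPa·L = -5700 J.
ΔU = nCvΔT = 2.31×20.8×(312−609) = -14200 J.
Q = ΔU + W = nCpΔT = -19900 J.

-19900 J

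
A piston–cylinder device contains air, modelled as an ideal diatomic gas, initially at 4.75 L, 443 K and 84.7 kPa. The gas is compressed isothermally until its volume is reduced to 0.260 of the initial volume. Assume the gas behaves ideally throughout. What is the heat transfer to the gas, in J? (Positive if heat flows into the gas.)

-542 J

n = P₁V₁/(RT₁) = 84.7×4.75/(8.314×443) = 0.109 mol.
Isothermal: T stays 443 K; PV = const ⇒ V₂ = 1.24 L, P₂ = 326 kPa.
ΔU = 0 (ideal gas, T constant).
W = nRT ln(V₂/V₁) = 0.109×8.314×443×ln(0.260) = -542 J.
Q = ΔU + W = -542 J.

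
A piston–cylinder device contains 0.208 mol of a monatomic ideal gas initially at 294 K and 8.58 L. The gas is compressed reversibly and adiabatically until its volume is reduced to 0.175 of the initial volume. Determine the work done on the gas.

1670 J

P₁ = nRT₁/V₁ = 0.208×8.314×294/8.58 = 59.3 kPa.
Adiabatic: TV^(γ−1) = const ⇒ T₂ = 294×(5.71)^0.667 = 940 K; PV^γ = const ⇒ P₂ = 1080 kPa.
ΔU = nCvΔT = 0.208×12.5×(940−294) = 1670 J.
Q = 0 for an adiabatic process, so W = −ΔU = -1670 J.
Work done on the gas = −W_by = 1670 J.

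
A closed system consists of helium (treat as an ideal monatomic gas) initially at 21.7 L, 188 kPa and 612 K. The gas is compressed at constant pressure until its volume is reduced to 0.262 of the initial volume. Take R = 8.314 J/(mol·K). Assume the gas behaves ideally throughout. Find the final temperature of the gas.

160 K

Isobaric: P stays 188 kPa; V/T = const ⇒ T₂ = 160 K, V₂ = 5.69 L.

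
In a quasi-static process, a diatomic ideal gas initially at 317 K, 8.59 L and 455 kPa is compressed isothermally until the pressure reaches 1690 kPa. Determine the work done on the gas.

5130 J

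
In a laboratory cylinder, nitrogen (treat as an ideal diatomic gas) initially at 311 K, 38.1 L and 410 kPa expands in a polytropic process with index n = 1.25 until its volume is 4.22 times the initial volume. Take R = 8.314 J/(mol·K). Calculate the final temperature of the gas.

Polytropic n=1.25: T₂ = T₁(V₁/V₂)^(n−1) = 311×(0.237)^0.25 = 217 K; P₂ = P₁(V₁/V₂)^n = 67.8 kPa.

217 K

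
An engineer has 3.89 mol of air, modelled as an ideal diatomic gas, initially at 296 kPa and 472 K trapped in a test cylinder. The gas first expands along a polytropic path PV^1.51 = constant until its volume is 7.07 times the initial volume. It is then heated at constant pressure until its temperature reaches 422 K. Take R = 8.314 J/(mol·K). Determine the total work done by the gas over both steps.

26900 J

V₁ = nRT₁/P₁ = 3.89×8.314×472/296 = 51.6 L.
Step 1 — Polytropic n=1.51: T₂ = T₁(V₁/V₂)^(n−1) = 472×(0.141)^0.51 = 174 K; P₂ = P₁(V₁/V₂)^n = 15.4 kPa.
W = (P₁V₁−P₂V₂)/(n−1) = (296×51.6−15.4×365)/0.51 = 18900 J.
ΔU = nCvΔT = 3.89×20.8×(174−472) = -24100 J.
Q = ΔU + W = -5200 J.
State after step 1: P = 15.4 kPa, V = 365 L, T = 174 K.
Step 2 — Isobaric: P stays 15.4 kPa; V/T = const ⇒ T₂ = 422 K, V₂ = 884 L.
W = PΔV = 15.4×(884−365) kPa·L = 8020 J.
ΔU = nCvΔT = 3.89×20.8×(422−174) = 20000 J.
Q = ΔU + W = nCpΔT = 28100 J.
Net over both steps: W = 26900 J, Q = 22900 J, ΔU = -4040 J.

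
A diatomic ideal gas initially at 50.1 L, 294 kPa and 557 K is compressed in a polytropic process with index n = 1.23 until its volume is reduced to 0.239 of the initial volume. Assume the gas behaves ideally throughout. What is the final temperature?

774 K

Polytropic n=1.23: T₂ = T₁(V₁/V₂)^(n−1) = 557×(4.18)^0.23 = 774 K; P₂ = P₁(V₁/V₂)^n = 1710 kPa.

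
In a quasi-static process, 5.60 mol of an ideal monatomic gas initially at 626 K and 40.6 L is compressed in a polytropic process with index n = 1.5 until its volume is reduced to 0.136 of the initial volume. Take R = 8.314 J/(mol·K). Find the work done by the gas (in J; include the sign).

P₁ = nRT₁/V₁ = 5.60×8.314×626/40.6 = 718 kPa.
Polytropic n=1.5: T₂ = T₁(V₁/V₂)^(n−1) = 626×(7.35)^0.50 = 1700 K; P₂ = P₁(V₁/V₂)^n = 14300 kPa.
W = (P₁V₁−P₂V₂)/(n−1) = (718×40.6−14300×5.52)/0.50 = -99800 J.

-99800 J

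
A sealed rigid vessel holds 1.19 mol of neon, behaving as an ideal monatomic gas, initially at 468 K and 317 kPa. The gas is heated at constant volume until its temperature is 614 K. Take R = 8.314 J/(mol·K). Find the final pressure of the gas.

V₁ = nRT₁/P₁ = 1.19×8.314×468/317 = 14.6 L.
Isochoric: V stays 14.6 L; P/T = const ⇒ T₂ = 614 K, P₂ = 416 kPa.

416 kPa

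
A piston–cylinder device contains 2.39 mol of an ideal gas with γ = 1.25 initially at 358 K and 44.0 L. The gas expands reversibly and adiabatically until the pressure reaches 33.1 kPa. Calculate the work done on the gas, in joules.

P₁ = nRT₁/V₁ = 2.39×8.314×358/44.0 = 162 kPa.
Adiabatic: T₂/T₁ = (P₂/P₁)^((γ−1)/γ) ⇒ T₂ = 358×(0.205)^0.200 = 261 K; V₂ = 156 L.
ΔU = nCvΔT = 2.39×33.3×(261−358) = -7730 J.
Q = 0 for an adiabatic process, so W = −ΔU = 7730 J.
Work done on the gas = −W_by = -7730 J.

-7730 J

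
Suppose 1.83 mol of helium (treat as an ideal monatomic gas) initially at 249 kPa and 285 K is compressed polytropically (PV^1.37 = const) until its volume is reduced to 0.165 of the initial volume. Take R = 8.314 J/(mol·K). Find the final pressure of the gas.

V₁ = nRT₁/P₁ = 1.83×8.314×285/249 = 17.4 L.
Polytropic n=1.37: T₂ = T₁(V₁/V₂)^(n−1) = 285×(6.06)^0.37 = 555 K; P₂ = P₁(V₁/V₂)^n = 2940 kPa.

2940 kPa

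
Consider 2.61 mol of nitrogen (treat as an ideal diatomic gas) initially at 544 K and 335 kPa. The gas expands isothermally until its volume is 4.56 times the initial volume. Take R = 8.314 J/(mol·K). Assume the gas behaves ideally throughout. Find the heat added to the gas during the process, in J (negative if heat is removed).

17900 J

V₁ = nRT₁/P₁ = 2.61×8.314×544/335 = 35.2 L.
Isothermal: T stays 544 K; PV = const ⇒ V₂ = 161 L, P₂ = 73.5 kPa.
ΔU = 0 (ideal gas, T constant).
W = nRT ln(V₂/V₁) = 2.61×8.314×544×ln(4.56) = 17900 J.
Q = ΔU + W = 17900 J.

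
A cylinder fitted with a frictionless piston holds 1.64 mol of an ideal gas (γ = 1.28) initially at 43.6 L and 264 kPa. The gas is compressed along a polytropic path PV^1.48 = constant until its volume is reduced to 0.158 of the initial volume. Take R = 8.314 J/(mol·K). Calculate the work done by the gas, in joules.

-34200 J

T₁ = P₁V₁/(nR) = 264×43.6/(1.64×8.314) = 844 K.
Polytropic n=1.48: T₂ = T₁(V₁/V₂)^(n−1) = 844×(6.33)^0.48 = 2050 K; P₂ = P₁(V₁/V₂)^n = 4050 kPa.
W = (P₁V₁−P₂V₂)/(n−1) = (264×43.6−4050×6.89)/0.48 = -34200 J.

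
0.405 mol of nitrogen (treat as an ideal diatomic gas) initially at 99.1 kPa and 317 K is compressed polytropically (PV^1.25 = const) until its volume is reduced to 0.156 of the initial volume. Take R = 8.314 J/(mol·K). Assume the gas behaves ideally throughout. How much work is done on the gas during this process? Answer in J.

2520 J

V₁ = nRT₁/P₁ = 0.405×8.314×317/99.1 = 10.8 L.
Polytropic n=1.25: T₂ = T₁(V₁/V₂)^(n−1) = 317×(6.41)^0.25 = 504 K; P₂ = P₁(V₁/V₂)^n = 1010 kPa.
W = (P₁V₁−P₂V₂)/(n−1) = (99.1×10.8−1010×1.68)/0.25 = -2520 J.
Work done on the gas = −W_by = 2520 J.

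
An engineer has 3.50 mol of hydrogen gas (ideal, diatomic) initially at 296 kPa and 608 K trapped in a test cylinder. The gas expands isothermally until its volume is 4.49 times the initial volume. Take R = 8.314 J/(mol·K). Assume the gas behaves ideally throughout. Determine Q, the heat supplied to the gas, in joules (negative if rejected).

26600 J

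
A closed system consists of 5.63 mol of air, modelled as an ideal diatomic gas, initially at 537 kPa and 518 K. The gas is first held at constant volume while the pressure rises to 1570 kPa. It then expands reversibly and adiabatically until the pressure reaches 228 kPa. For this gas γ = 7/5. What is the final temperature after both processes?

873 K

V₁ = nRT₁/P₁ = 5.63×8.314×518/537 = 45.2 L.
Step 1 — Isochoric: V stays 45.2 L; P/T = const ⇒ T₂ = 1510 K, P₂ = 1570 kPa.
W = 0 (no volume change).
ΔU = nCvΔT = 5.63×20.8×(1510−518) = 117000 J.
Q = ΔU = 117000 J.
State after step 1: P = 1570 kPa, V = 45.2 L, T = 1510 K.
Step 2 — Adiabatic: T₂/T₁ = (P₂/P₁)^((γ−1)/γ) ⇒ T₂ = 1510×(0.145)^0.286 = 873 K; V₂ = 179 L.
ΔU = nCvΔT = 5.63×20.8×(873−1510) = -75100 J.
Q = 0 for an adiabatic process, so W = −ΔU = 75100 J.
Net over both steps: W = 75100 J, Q = 117000 J, ΔU = 41500 J.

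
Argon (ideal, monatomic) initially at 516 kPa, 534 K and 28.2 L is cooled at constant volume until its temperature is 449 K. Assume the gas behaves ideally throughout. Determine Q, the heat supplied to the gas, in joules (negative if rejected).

-3470 J

n = P₁V₁/(RT₁) = 516×28.2/(8.314×534) = 3.28 mol.
Isochoric: V stays 28.2 L; P/T = const ⇒ T₂ = 449 K, P₂ = 434 kPa.
W = 0 (no volume change).
ΔU = nCvΔT = 3.28×12.5×(449−534) = -3470 J.
Q = ΔU = -3470 J.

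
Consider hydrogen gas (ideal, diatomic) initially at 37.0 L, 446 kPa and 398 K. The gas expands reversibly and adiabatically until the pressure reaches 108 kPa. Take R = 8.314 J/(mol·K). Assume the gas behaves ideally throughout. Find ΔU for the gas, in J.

-13700 J

n = P₁V₁/(RT₁) = 446×37.0/(8.314×398) = 4.99 mol.
Adiabatic: T₂/T₁ = (P₂/P₁)^((γ−1)/γ) ⇒ T₂ = 398×(0.242)^0.286 = 265 K; V₂ = 102 L.
For an ideal gas ΔU = nCvΔT with Cv = (5/2)R = 20.8 J/(mol·K).
ΔU = 4.99×20.8×(265−398) = -13700 J.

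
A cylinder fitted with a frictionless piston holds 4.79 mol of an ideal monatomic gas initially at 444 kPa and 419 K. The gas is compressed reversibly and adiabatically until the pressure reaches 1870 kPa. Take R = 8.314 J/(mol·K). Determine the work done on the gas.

19500 J

V₁ = nRT₁/P₁ = 4.79×8.314×419/444 = 37.6 L.
Adiabatic: T₂/T₁ = (P₂/P₁)^((γ−1)/γ) ⇒ T₂ = 419×(4.21)^0.400 = 745 K; V₂ = 15.9 L.
ΔU = nCvΔT = 4.79×12.5×(745−419) = 19500 J.
Q = 0 for an adiabatic process, so W = −ΔU = -19500 J.
Work done on the gas = −W_by = 19500 J.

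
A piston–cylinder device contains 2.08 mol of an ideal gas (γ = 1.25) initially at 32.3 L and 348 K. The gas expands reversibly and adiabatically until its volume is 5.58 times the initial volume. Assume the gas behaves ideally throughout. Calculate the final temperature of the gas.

226 K

P₁ = nRT₁/V₁ = 2.08×8.314×348/32.3 = 186 kPa.
Adiabatic: TV^(γ−1) = const ⇒ T₂ = 348×(0.179)^0.250 = 226 K; PV^γ = const ⇒ P₂ = 21.7 kPa.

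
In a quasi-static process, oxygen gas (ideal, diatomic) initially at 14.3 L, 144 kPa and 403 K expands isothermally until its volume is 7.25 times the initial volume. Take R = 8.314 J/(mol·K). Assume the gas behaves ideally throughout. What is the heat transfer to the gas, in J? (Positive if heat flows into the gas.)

n = P₁V₁/(RT₁) = 144×14.3/(8.314×403) = 0.615 mol.
Isothermal: T stays 403 K; PV = const ⇒ V₂ = 104 L, P₂ = 19.9 kPa.
ΔU = 0 (ideal gas, T constant).
W = nRT ln(V₂/V₁) = 0.615×8.314×403×ln(7.25) = 4080 J.
Q = ΔU + W = 4080 J.

4080 J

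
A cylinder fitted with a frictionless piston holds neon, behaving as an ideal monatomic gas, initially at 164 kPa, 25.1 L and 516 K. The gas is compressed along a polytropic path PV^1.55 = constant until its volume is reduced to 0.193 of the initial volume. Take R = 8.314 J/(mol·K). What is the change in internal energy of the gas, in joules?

9090 J

n = P₁V₁/(RT₁) = 164×25.1/(8.314×516) = 0.960 mol.
Polytropic n=1.55: T₂ = T₁(V₁/V₂)^(n−1) = 516×(5.18)^0.55 = 1280 K; P₂ = P₁(V₁/V₂)^n = 2100 kPa.
For an ideal gas ΔU = nCvΔT with Cv = (3/2)R = 12.5 J/(mol·K).
ΔU = 0.960×12.5×(1280−516) = 9090 J.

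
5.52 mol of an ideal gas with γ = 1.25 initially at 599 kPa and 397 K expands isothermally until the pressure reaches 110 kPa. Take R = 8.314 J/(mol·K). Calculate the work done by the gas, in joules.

V₁ = nRT₁/P₁ = 5.52×8.314×397/599 = 30.4 L.
Isothermal: T stays 397 K; PV = const ⇒ V₂ = 166 L, P₂ = 110 kPa.
W = nRT ln(V₂/V₁) = 5.52×8.314×397×ln(5.45) = 30900 J.

30900 J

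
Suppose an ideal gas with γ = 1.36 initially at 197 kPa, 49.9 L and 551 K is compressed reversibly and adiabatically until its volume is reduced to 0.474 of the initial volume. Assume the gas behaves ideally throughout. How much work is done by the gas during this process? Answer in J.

n = P₁V₁/(RT₁) = 197×49.9/(8.314×551) = 2.15 mol.
Adiabatic: TV^(γ−1) = const ⇒ T₂ = 551×(2.11)^0.360 = 721 K; PV^γ = const ⇒ P₂ = 544 kPa.
ΔU = nCvΔT = 2.15×23.1×(721−551) = 8420 J.
Q = 0 for an adiabatic process, so W = −ΔU = -8420 J.

-8420 J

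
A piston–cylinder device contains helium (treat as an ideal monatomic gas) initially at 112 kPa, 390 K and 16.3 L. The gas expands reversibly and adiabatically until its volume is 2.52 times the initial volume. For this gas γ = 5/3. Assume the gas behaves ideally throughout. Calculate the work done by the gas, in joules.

n = P₁V₁/(RT₁) = 112×16.3/(8.314×390) = 0.563 mol.
Adiabatic: TV^(γ−1) = const ⇒ T₂ = 390×(0.397)^0.667 = 211 K; PV^γ = const ⇒ P₂ = 24.0 kPa.
ΔU = nCvΔT = 0.563×12.5×(211−390) = -1260 J.
Q = 0 for an adiabatic process, so W = −ΔU = 1260 J.

1260 J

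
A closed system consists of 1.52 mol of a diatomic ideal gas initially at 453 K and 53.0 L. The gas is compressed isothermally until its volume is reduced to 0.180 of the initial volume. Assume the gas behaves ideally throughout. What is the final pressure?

600 kPa

P₁ = nRT₁/V₁ = 1.52×8.314×453/53.0 = 108 kPa.
Isothermal: T stays 453 K; PV = const ⇒ V₂ = 9.54 L, P₂ = 600 kPa.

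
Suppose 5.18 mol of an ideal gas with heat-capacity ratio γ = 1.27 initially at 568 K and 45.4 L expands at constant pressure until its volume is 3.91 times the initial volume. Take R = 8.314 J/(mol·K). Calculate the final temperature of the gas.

P₁ = nRT₁/V₁ = 5.18×8.314×568/45.4 = 539 kPa.
Isobaric: P stays 539 kPa; V/T = const ⇒ T₂ = 2220 K, V₂ = 178 L.

2220 K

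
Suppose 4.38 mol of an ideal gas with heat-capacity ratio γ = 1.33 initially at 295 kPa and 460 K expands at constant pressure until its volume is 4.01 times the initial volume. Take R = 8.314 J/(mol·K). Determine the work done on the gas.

-50400 J

V₁ = nRT₁/P₁ = 4.38×8.314×460/295 = 56.8 L.
Isobaric: P stays 295 kPa; V/T = const ⇒ T₂ = 1840 K, V₂ = 228 L.
W = PΔV = 295×(228−56.8) kPa·L = 50400 J.
Work done on the gas = −W_by = -50400 J.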